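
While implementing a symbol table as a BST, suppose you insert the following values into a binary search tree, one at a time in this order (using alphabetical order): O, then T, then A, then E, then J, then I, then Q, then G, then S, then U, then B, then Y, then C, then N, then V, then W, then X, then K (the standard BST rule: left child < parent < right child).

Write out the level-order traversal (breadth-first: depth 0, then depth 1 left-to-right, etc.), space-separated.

O: root
T: right child of O (depth 1)
A: left child of O (depth 1)
E: right child of A (depth 2)
J: right child of E (depth 3)
I: left child of J (depth 4)
Q: left child of T (depth 2)
G: left child of I (depth 5)
S: right child of Q (depth 3)
U: right child of T (depth 2)
B: left child of E (depth 3)
Y: right child of U (depth 3)
C: right child of B (depth 4)
N: right child of J (depth 4)
V: left child of Y (depth 4)
W: right child of V (depth 5)
X: right child of W (depth 6)
K: left child of N (depth 5)

O A T E Q U B J S Y C I N V G K W X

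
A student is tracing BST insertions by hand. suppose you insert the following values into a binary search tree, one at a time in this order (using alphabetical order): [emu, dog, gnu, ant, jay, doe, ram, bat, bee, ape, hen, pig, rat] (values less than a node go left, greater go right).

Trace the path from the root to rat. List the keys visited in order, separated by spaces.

emu: root
dog: left child of emu (depth 1)
gnu: right child of emu (depth 1)
ant: left child of dog (depth 2)
jay: right child of gnu (depth 2)
doe: right child of ant (depth 3)
ram: right child of jay (depth 3)
bat: left child of doe (depth 4)
bee: right child of bat (depth 5)
ape: left child of bat (depth 5)
hen: left child of jay (depth 3)
pig: left child of ram (depth 4)
rat: right child of ram (depth 4)

emu gnu jay ram rat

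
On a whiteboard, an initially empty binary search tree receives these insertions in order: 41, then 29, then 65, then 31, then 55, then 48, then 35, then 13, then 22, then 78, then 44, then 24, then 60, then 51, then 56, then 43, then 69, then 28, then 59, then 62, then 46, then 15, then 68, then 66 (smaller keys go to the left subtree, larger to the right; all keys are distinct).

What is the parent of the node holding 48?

Insert 41: tree is empty, so 41 becomes the root.
Insert 29: 29 < 41 → go left. Place as left child of 41.
Insert 65: 65 > 41 → go right. Place as right child of 41.
Insert 31: 31 < 41 → go left; 31 > 29 → go right. Place as right child of 29.
Insert 55: 55 > 41 → go right; 55 < 65 → go left. Place as left child of 65.
Insert 48: 48 > 41 → go right; 48 < 65 → go left; 48 < 55 → go left. Place as left child of 55.
Insert 35: 35 < 41 → go left; 35 > 29 → go right; 35 > 31 → go right. Place as right child of 31.
Insert 13: 13 < 41 → go left; 13 < 29 → go left. Place as left child of 29.
Insert 22: 22 < 41 → go left; 22 < 29 → go left; 22 > 13 → go right. Place as right child of 13.
Insert 78: 78 > 41 → go right; 78 > 65 → go right. Place as right child of 65.
Insert 44: 44 > 41 → go right; 44 < 65 → go left; 44 < 55 → go left; 44 < 48 → go left. Place as left child of 48.
Insert 24: 24 < 41 → go left; 24 < 29 → go left; 24 > 13 → go right; 24 > 22 → go right. Place as right child of 22.
Insert 60: 60 > 41 → go right; 60 < 65 → go left; 60 > 55 → go right. Place as right child of 55.
Insert 51: 51 > 41 → go right; 51 < 65 → go left; 51 < 55 → go left; 51 > 48 → go right. Place as right child of 48.
Insert 56: 56 > 41 → go right; 56 < 65 → go left; 56 > 55 → go right; 56 < 60 → go left. Place as left child of 60.
Insert 43: 43 > 41 → go right; 43 < 65 → go left; 43 < 55 → go left; 43 < 48 → go left; 43 < 44 → go left. Place as left child of 44.
Insert 69: 69 > 41 → go right; 69 > 65 → go right; 69 < 78 → go left. Place as left child of 78.
Insert 28: 28 < 41 → go left; 28 < 29 → go left; 28 > 13 → go right; 28 > 22 → go right; 28 > 24 → go right. Place as right child of 24.
Insert 59: 59 > 41 → go right; 59 < 65 → go left; 59 > 55 → go right; 59 < 60 → go left; 59 > 56 → go right. Place as right child of 56.
Insert 62: 62 > 41 → go right; 62 < 65 → go left; 62 > 55 → go right; 62 > 60 → go right. Place as right child of 60.
Insert 46: 46 > 41 → go right; 46 < 65 → go left; 46 < 55 → go left; 46 < 48 → go left; 46 > 44 → go right. Place as right child of 44.
Insert 15: 15 < 41 → go left; 15 < 29 → go left; 15 > 13 → go right; 15 < 22 → go left. Place as left child of 22.
Insert 68: 68 > 41 → go right; 68 > 65 → go right; 68 < 78 → go left; 68 < 69 → go left. Place as left child of 69.
Insert 66: 66 > 41 → go right; 66 > 65 → go right; 66 < 78 → go left; 66 < 69 → go left; 66 < 68 → go left. Place as left child of 68.

55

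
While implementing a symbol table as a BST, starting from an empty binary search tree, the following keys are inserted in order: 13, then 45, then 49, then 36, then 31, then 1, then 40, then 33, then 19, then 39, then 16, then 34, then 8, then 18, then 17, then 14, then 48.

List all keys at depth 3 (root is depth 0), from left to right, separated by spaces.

31 40 48

Insert 13: tree is empty, so 13 becomes the root.
Insert 45: 45 > 13 → go right. Place as right child of 13.
Insert 49: 49 > 13 → go right; 49 > 45 → go right. Place as right child of 45.
Insert 36: 36 > 13 → go right; 36 < 45 → go left. Place as left child of 45.
Insert 31: 31 > 13 → go right; 31 < 45 → go left; 31 < 36 → go left. Place as left child of 36.
Insert 1: 1 < 13 → go left. Place as left child of 13.
Insert 40: 40 > 13 → go right; 40 < 45 → go left; 40 > 36 → go right. Place as right child of 36.
Insert 33: 33 > 13 → go right; 33 < 45 → go left; 33 < 36 → go left; 33 > 31 → go right. Place as right child of 31.
Insert 19: 19 > 13 → go right; 19 < 45 → go left; 19 < 36 → go left; 19 < 31 → go left. Place as left child of 31.
Insert 39: 39 > 13 → go right; 39 < 45 → go left; 39 > 36 → go right; 39 < 40 → go left. Place as left child of 40.
Insert 16: 16 > 13 → go right; 16 < 45 → go left; 16 < 36 → go left; 16 < 31 → go left; 16 < 19 → go left. Place as left child of 19.
Insert 34: 34 > 13 → go right; 34 < 45 → go left; 34 < 36 → go left; 34 > 31 → go right; 34 > 33 → go right. Place as right child of 33.
Insert 8: 8 < 13 → go left; 8 > 1 → go right. Place as right child of 1.
Insert 18: 18 > 13 → go right; 18 < 45 → go left; 18 < 36 → go left; 18 < 31 → go left; 18 < 19 → go left; 18 > 16 → go right. Place as right child of 16.
Insert 17: 17 > 13 → go right; 17 < 45 → go left; 17 < 36 → go left; 17 < 31 → go left; 17 < 19 → go left; 17 > 16 → go right; 17 < 18 → go left. Place as left child of 18.
Insert 14: 14 > 13 → go right; 14 < 45 → go left; 14 < 36 → go left; 14 < 31 → go left; 14 < 19 → go left; 14 < 16 → go left. Place as left child of 16.
Insert 48: 48 > 13 → go right; 48 > 45 → go right; 48 < 49 → go left. Place as left child of 49.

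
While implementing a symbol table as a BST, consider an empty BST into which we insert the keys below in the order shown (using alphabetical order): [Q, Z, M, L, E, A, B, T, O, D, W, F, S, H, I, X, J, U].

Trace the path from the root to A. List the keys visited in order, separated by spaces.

Q M L E A

Q: root
Z: right child of Q (depth 1)
M: left child of Q (depth 1)
L: left child of M (depth 2)
E: left child of L (depth 3)
A: left child of E (depth 4)
B: right child of A (depth 5)
T: left child of Z (depth 2)
O: right child of M (depth 2)
D: right child of B (depth 6)
W: right child of T (depth 3)
F: right child of E (depth 4)
S: left child of T (depth 3)
H: right child of F (depth 5)
I: right child of H (depth 6)
X: right child of W (depth 4)
J: right child of I (depth 7)
U: left child of W (depth 4)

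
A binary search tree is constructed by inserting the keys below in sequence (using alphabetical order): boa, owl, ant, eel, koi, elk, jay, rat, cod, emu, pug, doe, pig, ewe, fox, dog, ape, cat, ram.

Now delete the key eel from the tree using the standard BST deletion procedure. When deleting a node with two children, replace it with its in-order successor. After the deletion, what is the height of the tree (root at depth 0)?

7

boa: root
owl: right child of boa (depth 1)
ant: left child of boa (depth 1)
eel: left child of owl (depth 2)
koi: right child of eel (depth 3)
elk: left child of koi (depth 4)
jay: right child of elk (depth 5)
rat: right child of owl (depth 2)
cod: left child of eel (depth 3)
emu: left child of jay (depth 6)
pug: left child of rat (depth 3)
doe: right child of cod (depth 4)
pig: left child of pug (depth 4)
ewe: right child of emu (depth 7)
fox: right child of ewe (depth 8)
dog: right child of doe (depth 5)
ape: right child of ant (depth 2)
cat: left child of cod (depth 4)
ram: right child of pug (depth 4)

Delete eel (two children — replace with in-order successor).
After deletion, deepest node is fox at depth 7.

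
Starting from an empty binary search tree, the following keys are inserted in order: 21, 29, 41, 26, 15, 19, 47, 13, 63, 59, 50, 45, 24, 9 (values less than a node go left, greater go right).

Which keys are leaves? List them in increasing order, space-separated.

21: root
29: right child of 21 (depth 1)
41: right child of 29 (depth 2)
26: left child of 29 (depth 2)
15: left child of 21 (depth 1)
19: right child of 15 (depth 2)
47: right child of 41 (depth 3)
13: left child of 15 (depth 2)
63: right child of 47 (depth 4)
59: left child of 63 (depth 5)
50: left child of 59 (depth 6)
45: left child of 47 (depth 4)
24: left child of 26 (depth 3)
9: left child of 13 (depth 3)

9 19 24 45 50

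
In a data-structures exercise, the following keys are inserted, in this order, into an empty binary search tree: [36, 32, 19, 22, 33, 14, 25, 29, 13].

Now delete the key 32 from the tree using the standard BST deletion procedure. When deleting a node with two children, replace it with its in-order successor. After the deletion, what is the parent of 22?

Resulting structure (node: left, right):
  36: L=32, R=–
  32: L=19, R=33
  19: L=14, R=22
  22: L=–, R=25
  33: L=–, R=–
  14: L=13, R=–
  25: L=–, R=29
  29: L=–, R=–
  13: L=–, R=–

Delete 32 (two children — replace with in-order successor).
After deletion, 22's parent is 19.

19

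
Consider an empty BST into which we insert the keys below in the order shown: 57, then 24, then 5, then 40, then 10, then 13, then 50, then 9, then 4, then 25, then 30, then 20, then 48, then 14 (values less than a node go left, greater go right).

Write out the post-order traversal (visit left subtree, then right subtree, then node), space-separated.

Resulting structure (node: left, right):
  57: L=24, R=–
  24: L=5, R=40
  5: L=4, R=10
  40: L=25, R=50
  10: L=9, R=13
  13: L=–, R=20
  50: L=48, R=–
  9: L=–, R=–
  4: L=–, R=–
  25: L=–, R=30
  30: L=–, R=–
  20: L=14, R=–
  48: L=–, R=–
  14: L=–, R=–

4 9 14 20 13 10 5 30 25 48 50 40 24 57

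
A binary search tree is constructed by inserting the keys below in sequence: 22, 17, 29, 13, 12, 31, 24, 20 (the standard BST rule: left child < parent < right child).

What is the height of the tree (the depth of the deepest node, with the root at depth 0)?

3

Insert 22: tree is empty, so 22 becomes the root.
Insert 17: 17 < 22 → go left. Place as left child of 22.
Insert 29: 29 > 22 → go right. Place as right child of 22.
Insert 13: 13 < 22 → go left; 13 < 17 → go left. Place as left child of 17.
Insert 12: 12 < 22 → go left; 12 < 17 → go left; 12 < 13 → go left. Place as left child of 13.
Insert 31: 31 > 22 → go right; 31 > 29 → go right. Place as right child of 29.
Insert 24: 24 > 22 → go right; 24 < 29 → go left. Place as left child of 29.
Insert 20: 20 < 22 → go left; 20 > 17 → go right. Place as right child of 17.

The deepest node is 12 at depth 3.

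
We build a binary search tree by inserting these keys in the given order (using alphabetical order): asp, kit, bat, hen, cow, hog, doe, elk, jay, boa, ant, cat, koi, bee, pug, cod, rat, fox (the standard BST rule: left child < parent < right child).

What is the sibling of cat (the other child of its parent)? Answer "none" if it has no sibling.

bee

asp: root
kit: right child of asp (depth 1)
bat: left child of kit (depth 2)
hen: right child of bat (depth 3)
cow: left child of hen (depth 4)
hog: right child of hen (depth 4)
doe: right child of cow (depth 5)
elk: right child of doe (depth 6)
jay: right child of hog (depth 5)
boa: left child of cow (depth 5)
ant: left child of asp (depth 1)
cat: right child of boa (depth 6)
koi: right child of kit (depth 2)
bee: left child of boa (depth 6)
pug: right child of koi (depth 3)
cod: right child of cat (depth 7)
rat: right child of pug (depth 4)
fox: right child of elk (depth 7)

cat's parent is boa; the other child of boa is bee.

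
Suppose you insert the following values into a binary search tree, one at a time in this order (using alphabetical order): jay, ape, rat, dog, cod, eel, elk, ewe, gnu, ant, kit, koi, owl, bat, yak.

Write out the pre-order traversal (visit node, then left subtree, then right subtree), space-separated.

jay: root
ape: left child of jay (depth 1)
rat: right child of jay (depth 1)
dog: right child of ape (depth 2)
cod: left child of dog (depth 3)
eel: right child of dog (depth 3)
elk: right child of eel (depth 4)
ewe: right child of elk (depth 5)
gnu: right child of ewe (depth 6)
ant: left child of ape (depth 2)
kit: left child of rat (depth 2)
koi: right child of kit (depth 3)
owl: right child of koi (depth 4)
bat: left child of cod (depth 4)
yak: right child of rat (depth 2)

jay ape ant dog cod bat eel elk ewe gnu rat kit koi owl yak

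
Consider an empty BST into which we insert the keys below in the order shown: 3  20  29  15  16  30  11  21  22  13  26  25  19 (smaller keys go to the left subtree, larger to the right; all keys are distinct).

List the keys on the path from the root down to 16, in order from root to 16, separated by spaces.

3 20 15 16

3: root
20: right child of 3 (depth 1)
29: right child of 20 (depth 2)
15: left child of 20 (depth 2)
16: right child of 15 (depth 3)
30: right child of 29 (depth 3)
11: left child of 15 (depth 3)
21: left child of 29 (depth 3)
22: right child of 21 (depth 4)
13: right child of 11 (depth 4)
26: right child of 22 (depth 5)
25: left child of 26 (depth 6)
19: right child of 16 (depth 4)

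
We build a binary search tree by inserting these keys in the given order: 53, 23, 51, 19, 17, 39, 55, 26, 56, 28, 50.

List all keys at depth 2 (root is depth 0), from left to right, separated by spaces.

19 51 56

Insert 53: tree is empty, so 53 becomes the root.
Insert 23: 23 < 53 → go left. Place as left child of 53.
Insert 51: 51 < 53 → go left; 51 > 23 → go right. Place as right child of 23.
Insert 19: 19 < 53 → go left; 19 < 23 → go left. Place as left child of 23.
Insert 17: 17 < 53 → go left; 17 < 23 → go left; 17 < 19 → go left. Place as left child of 19.
Insert 39: 39 < 53 → go left; 39 > 23 → go right; 39 < 51 → go left. Place as left child of 51.
Insert 55: 55 > 53 → go right. Place as right child of 53.
Insert 26: 26 < 53 → go left; 26 > 23 → go right; 26 < 51 → go left; 26 < 39 → go left. Place as left child of 39.
Insert 56: 56 > 53 → go right; 56 > 55 → go right. Place as right child of 55.
Insert 28: 28 < 53 → go left; 28 > 23 → go right; 28 < 51 → go left; 28 < 39 → go left; 28 > 26 → go right. Place as right child of 26.
Insert 50: 50 < 53 → go left; 50 > 23 → go right; 50 < 51 → go left; 50 > 39 → go right. Place as right child of 39.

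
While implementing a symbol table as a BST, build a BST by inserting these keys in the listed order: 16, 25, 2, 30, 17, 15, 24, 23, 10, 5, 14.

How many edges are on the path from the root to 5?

4

Insert 16: tree is empty, so 16 becomes the root.
Insert 25: 25 > 16 → go right. Place as right child of 16.
Insert 2: 2 < 16 → go left. Place as left child of 16.
Insert 30: 30 > 16 → go right; 30 > 25 → go right. Place as right child of 25.
Insert 17: 17 > 16 → go right; 17 < 25 → go left. Place as left child of 25.
Insert 15: 15 < 16 → go left; 15 > 2 → go right. Place as right child of 2.
Insert 24: 24 > 16 → go right; 24 < 25 → go left; 24 > 17 → go right. Place as right child of 17.
Insert 23: 23 > 16 → go right; 23 < 25 → go left; 23 > 17 → go right; 23 < 24 → go left. Place as left child of 24.
Insert 10: 10 < 16 → go left; 10 > 2 → go right; 10 < 15 → go left. Place as left child of 15.
Insert 5: 5 < 16 → go left; 5 > 2 → go right; 5 < 15 → go left; 5 < 10 → go left. Place as left child of 10.
Insert 14: 14 < 16 → go left; 14 > 2 → go right; 14 < 15 → go left; 14 > 10 → go right. Place as right child of 10.

Path to 5: 16 → 2 → 15 → 10 → 5, which is 4 edges.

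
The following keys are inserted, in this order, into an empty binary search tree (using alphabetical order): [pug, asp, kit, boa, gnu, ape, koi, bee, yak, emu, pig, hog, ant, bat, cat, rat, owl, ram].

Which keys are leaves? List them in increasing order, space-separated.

ant bat cat hog owl ram

pug: root
asp: left child of pug (depth 1)
kit: right child of asp (depth 2)
boa: left child of kit (depth 3)
gnu: right child of boa (depth 4)
ape: left child of asp (depth 2)
koi: right child of kit (depth 3)
bee: left child of boa (depth 4)
yak: right child of pug (depth 1)
emu: left child of gnu (depth 5)
pig: right child of koi (depth 4)
hog: right child of gnu (depth 5)
ant: left child of ape (depth 3)
bat: left child of bee (depth 5)
cat: left child of emu (depth 6)
rat: left child of yak (depth 2)
owl: left child of pig (depth 5)
ram: left child of rat (depth 3)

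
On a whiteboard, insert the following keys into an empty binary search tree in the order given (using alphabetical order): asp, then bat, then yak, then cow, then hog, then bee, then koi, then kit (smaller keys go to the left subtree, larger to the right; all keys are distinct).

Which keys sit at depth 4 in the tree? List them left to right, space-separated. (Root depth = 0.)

Resulting structure (node: left, right):
  asp: L=–, R=bat
  bat: L=–, R=yak
  yak: L=cow, R=–
  cow: L=bee, R=hog
  hog: L=–, R=koi
  bee: L=–, R=–
  koi: L=kit, R=–
  kit: L=–, R=–

bee hog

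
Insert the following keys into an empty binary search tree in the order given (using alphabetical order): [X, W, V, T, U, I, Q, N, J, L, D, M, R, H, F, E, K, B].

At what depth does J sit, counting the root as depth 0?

X: root
W: left child of X (depth 1)
V: left child of W (depth 2)
T: left child of V (depth 3)
U: right child of T (depth 4)
I: left child of T (depth 4)
Q: right child of I (depth 5)
N: left child of Q (depth 6)
J: left child of N (depth 7)
L: right child of J (depth 8)
D: left child of I (depth 5)
M: right child of L (depth 9)
R: right child of Q (depth 6)
H: right child of D (depth 6)
F: left child of H (depth 7)
E: left child of F (depth 8)
K: left child of L (depth 9)
B: left child of D (depth 6)

Path to J: X → W → V → T → I → Q → N → J, which is 7 edges.

7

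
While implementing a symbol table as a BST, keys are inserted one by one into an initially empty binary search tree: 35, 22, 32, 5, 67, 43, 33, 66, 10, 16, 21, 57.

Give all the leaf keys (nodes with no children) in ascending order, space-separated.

21 33 57

Insert 35: tree is empty, so 35 becomes the root.
Insert 22: 22 < 35 → go left. Place as left child of 35.
Insert 32: 32 < 35 → go left; 32 > 22 → go right. Place as right child of 22.
Insert 5: 5 < 35 → go left; 5 < 22 → go left. Place as left child of 22.
Insert 67: 67 > 35 → go right. Place as right child of 35.
Insert 43: 43 > 35 → go right; 43 < 67 → go left. Place as left child of 67.
Insert 33: 33 < 35 → go left; 33 > 22 → go right; 33 > 32 → go right. Place as right child of 32.
Insert 66: 66 > 35 → go right; 66 < 67 → go left; 66 > 43 → go right. Place as right child of 43.
Insert 10: 10 < 35 → go left; 10 < 22 → go left; 10 > 5 → go right. Place as right child of 5.
Insert 16: 16 < 35 → go left; 16 < 22 → go left; 16 > 5 → go right; 16 > 10 → go right. Place as right child of 10.
Insert 21: 21 < 35 → go left; 21 < 22 → go left; 21 > 5 → go right; 21 > 10 → go right; 21 > 16 → go right. Place as right child of 16.
Insert 57: 57 > 35 → go right; 57 < 67 → go left; 57 > 43 → go right; 57 < 66 → go left. Place as left child of 66.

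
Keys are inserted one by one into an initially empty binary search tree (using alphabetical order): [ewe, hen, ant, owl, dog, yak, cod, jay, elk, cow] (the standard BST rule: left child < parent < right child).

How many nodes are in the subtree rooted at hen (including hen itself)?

Insert ewe: tree is empty, so ewe becomes the root.
Insert hen: hen > ewe → go right. Place as right child of ewe.
Insert ant: ant < ewe → go left. Place as left child of ewe.
Insert owl: owl > ewe → go right; owl > hen → go right. Place as right child of hen.
Insert dog: dog < ewe → go left; dog > ant → go right. Place as right child of ant.
Insert yak: yak > ewe → go right; yak > hen → go right; yak > owl → go right. Place as right child of owl.
Insert cod: cod < ewe → go left; cod > ant → go right; cod < dog → go left. Place as left child of dog.
Insert jay: jay > ewe → go right; jay > hen → go right; jay < owl → go left. Place as left child of owl.
Insert elk: elk < ewe → go left; elk > ant → go right; elk > dog → go right. Place as right child of dog.
Insert cow: cow < ewe → go left; cow > ant → go right; cow < dog → go left; cow > cod → go right. Place as right child of cod.

Subtree rooted at hen contains: hen, owl, jay, yak — 4 nodes.

4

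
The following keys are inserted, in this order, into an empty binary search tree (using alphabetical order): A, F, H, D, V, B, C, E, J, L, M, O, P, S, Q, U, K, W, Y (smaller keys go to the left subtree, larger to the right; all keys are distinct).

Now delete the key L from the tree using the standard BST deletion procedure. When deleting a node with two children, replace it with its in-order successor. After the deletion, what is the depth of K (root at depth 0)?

6

Insert A: tree is empty, so A becomes the root.
Insert F: F > A → go right. Place as right child of A.
Insert H: H > A → go right; H > F → go right. Place as right child of F.
Insert D: D > A → go right; D < F → go left. Place as left child of F.
Insert V: V > A → go right; V > F → go right; V > H → go right. Place as right child of H.
Insert B: B > A → go right; B < F → go left; B < D → go left. Place as left child of D.
Insert C: C > A → go right; C < F → go left; C < D → go left; C > B → go right. Place as right child of B.
Insert E: E > A → go right; E < F → go left; E > D → go right. Place as right child of D.
Insert J: J > A → go right; J > F → go right; J > H → go right; J < V → go left. Place as left child of V.
Insert L: L > A → go right; L > F → go right; L > H → go right; L < V → go left; L > J → go right. Place as right child of J.
Insert M: M > A → go right; M > F → go right; M > H → go right; M < V → go left; M > J → go right; M > L → go right. Place as right child of L.
Insert O: O > A → go right; O > F → go right; O > H → go right; O < V → go left; O > J → go right; O > L → go right; O > M → go right. Place as right child of M.
Insert P: P > A → go right; P > F → go right; P > H → go right; P < V → go left; P > J → go right; P > L → go right; P > M → go right; P > O → go right. Place as right child of O.
Insert S: S > A → go right; S > F → go right; S > H → go right; S < V → go left; S > J → go right; S > L → go right; S > M → go right; S > O → go right; S > P → go right. Place as right child of P.
Insert Q: Q > A → go right; Q > F → go right; Q > H → go right; Q < V → go left; Q > J → go right; Q > L → go right; Q > M → go right; Q > O → go right; Q > P → go right; Q < S → go left. Place as left child of S.
Insert U: U > A → go right; U > F → go right; U > H → go right; U < V → go left; U > J → go right; U > L → go right; U > M → go right; U > O → go right; U > P → go right; U > S → go right. Place as right child of S.
Insert K: K > A → go right; K > F → go right; K > H → go right; K < V → go left; K > J → go right; K < L → go left. Place as left child of L.
Insert W: W > A → go right; W > F → go right; W > H → go right; W > V → go right. Place as right child of V.
Insert Y: Y > A → go right; Y > F → go right; Y > H → go right; Y > V → go right; Y > W → go right. Place as right child of W.

Delete L (two children — replace with in-order successor).
After deletion, path to K: A → F → H → V → J → M → K.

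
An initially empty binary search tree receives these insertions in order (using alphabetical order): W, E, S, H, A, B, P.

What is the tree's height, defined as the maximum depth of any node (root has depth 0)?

4

Insert W: tree is empty, so W becomes the root.
Insert E: E < W → go left. Place as left child of W.
Insert S: S < W → go left; S > E → go right. Place as right child of E.
Insert H: H < W → go left; H > E → go right; H < S → go left. Place as left child of S.
Insert A: A < W → go left; A < E → go left. Place as left child of E.
Insert B: B < W → go left; B < E → go left; B > A → go right. Place as right child of A.
Insert P: P < W → go left; P > E → go right; P < S → go left; P > H → go right. Place as right child of H.

The deepest node is P at depth 4.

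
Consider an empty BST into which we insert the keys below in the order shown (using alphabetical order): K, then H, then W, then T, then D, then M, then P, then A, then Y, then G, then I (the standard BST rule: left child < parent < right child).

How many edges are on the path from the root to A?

3

Resulting structure (node: left, right):
  K: L=H, R=W
  H: L=D, R=I
  W: L=T, R=Y
  T: L=M, R=–
  D: L=A, R=G
  M: L=–, R=P
  P: L=–, R=–
  A: L=–, R=–
  Y: L=–, R=–
  G: L=–, R=–
  I: L=–, R=–

Path to A: K → H → D → A, which is 3 edges.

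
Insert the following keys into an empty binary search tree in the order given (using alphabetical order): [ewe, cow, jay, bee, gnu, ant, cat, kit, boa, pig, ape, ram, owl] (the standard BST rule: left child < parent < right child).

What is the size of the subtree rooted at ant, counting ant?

2

Insert ewe: tree is empty, so ewe becomes the root.
Insert cow: cow < ewe → go left. Place as left child of ewe.
Insert jay: jay > ewe → go right. Place as right child of ewe.
Insert bee: bee < ewe → go left; bee < cow → go left. Place as left child of cow.
Insert gnu: gnu > ewe → go right; gnu < jay → go left. Place as left child of jay.
Insert ant: ant < ewe → go left; ant < cow → go left; ant < bee → go left. Place as left child of bee.
Insert cat: cat < ewe → go left; cat < cow → go left; cat > bee → go right. Place as right child of bee.
Insert kit: kit > ewe → go right; kit > jay → go right. Place as right child of jay.
Insert boa: boa < ewe → go left; boa < cow → go left; boa > bee → go right; boa < cat → go left. Place as left child of cat.
Insert pig: pig > ewe → go right; pig > jay → go right; pig > kit → go right. Place as right child of kit.
Insert ape: ape < ewe → go left; ape < cow → go left; ape < bee → go left; ape > ant → go right. Place as right child of ant.
Insert ram: ram > ewe → go right; ram > jay → go right; ram > kit → go right; ram > pig → go right. Place as right child of pig.
Insert owl: owl > ewe → go right; owl > jay → go right; owl > kit → go right; owl < pig → go left. Place as left child of pig.

Subtree rooted at ant contains: ant, ape — 2 nodes.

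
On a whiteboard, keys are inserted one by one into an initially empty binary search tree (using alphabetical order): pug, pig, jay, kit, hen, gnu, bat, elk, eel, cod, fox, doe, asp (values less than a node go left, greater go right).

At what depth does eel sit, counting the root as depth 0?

7

pug: root
pig: left child of pug (depth 1)
jay: left child of pig (depth 2)
kit: right child of jay (depth 3)
hen: left child of jay (depth 3)
gnu: left child of hen (depth 4)
bat: left child of gnu (depth 5)
elk: right child of bat (depth 6)
eel: left child of elk (depth 7)
cod: left child of eel (depth 8)
fox: right child of elk (depth 7)
doe: right child of cod (depth 9)
asp: left child of bat (depth 6)

Path to eel: pug → pig → jay → hen → gnu → bat → elk → eel, which is 7 edges.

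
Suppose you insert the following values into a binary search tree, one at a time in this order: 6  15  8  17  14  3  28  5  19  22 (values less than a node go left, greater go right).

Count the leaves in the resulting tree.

6: root
15: right child of 6 (depth 1)
8: left child of 15 (depth 2)
17: right child of 15 (depth 2)
14: right child of 8 (depth 3)
3: left child of 6 (depth 1)
28: right child of 17 (depth 3)
5: right child of 3 (depth 2)
19: left child of 28 (depth 4)
22: right child of 19 (depth 5)

Leaves: 5, 14, 22 — 3 in total.

3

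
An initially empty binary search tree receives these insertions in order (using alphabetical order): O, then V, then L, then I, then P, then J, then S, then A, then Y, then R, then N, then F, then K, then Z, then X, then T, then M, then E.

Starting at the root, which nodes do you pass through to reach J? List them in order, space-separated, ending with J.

O: root
V: right child of O (depth 1)
L: left child of O (depth 1)
I: left child of L (depth 2)
P: left child of V (depth 2)
J: right child of I (depth 3)
S: right child of P (depth 3)
A: left child of I (depth 3)
Y: right child of V (depth 2)
R: left child of S (depth 4)
N: right child of L (depth 2)
F: right child of A (depth 4)
K: right child of J (depth 4)
Z: right child of Y (depth 3)
X: left child of Y (depth 3)
T: right child of S (depth 4)
M: left child of N (depth 3)
E: left child of F (depth 5)

O L I J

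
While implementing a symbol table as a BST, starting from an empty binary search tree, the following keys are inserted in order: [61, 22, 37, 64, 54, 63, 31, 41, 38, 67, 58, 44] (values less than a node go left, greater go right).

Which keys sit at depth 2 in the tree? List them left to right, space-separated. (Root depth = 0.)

Resulting structure (node: left, right):
  61: L=22, R=64
  22: L=–, R=37
  37: L=31, R=54
  64: L=63, R=67
  54: L=41, R=58
  63: L=–, R=–
  31: L=–, R=–
  41: L=38, R=44
  38: L=–, R=–
  67: L=–, R=–
  58: L=–, R=–
  44: L=–, R=–

37 63 67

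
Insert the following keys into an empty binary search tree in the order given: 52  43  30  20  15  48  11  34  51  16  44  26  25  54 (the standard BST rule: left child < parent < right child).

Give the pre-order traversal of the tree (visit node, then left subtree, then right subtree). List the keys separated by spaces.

52: root
43: left child of 52 (depth 1)
30: left child of 43 (depth 2)
20: left child of 30 (depth 3)
15: left child of 20 (depth 4)
48: right child of 43 (depth 2)
11: left child of 15 (depth 5)
34: right child of 30 (depth 3)
51: right child of 48 (depth 3)
16: right child of 15 (depth 5)
44: left child of 48 (depth 3)
26: right child of 20 (depth 4)
25: left child of 26 (depth 5)
54: right child of 52 (depth 1)

52 43 30 20 15 11 16 26 25 34 48 44 51 54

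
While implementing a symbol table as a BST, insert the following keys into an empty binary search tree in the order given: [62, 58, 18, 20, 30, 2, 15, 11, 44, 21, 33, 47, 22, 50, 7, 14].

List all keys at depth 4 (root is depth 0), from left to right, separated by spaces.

15 30

62: root
58: left child of 62 (depth 1)
18: left child of 58 (depth 2)
20: right child of 18 (depth 3)
30: right child of 20 (depth 4)
2: left child of 18 (depth 3)
15: right child of 2 (depth 4)
11: left child of 15 (depth 5)
44: right child of 30 (depth 5)
21: left child of 30 (depth 5)
33: left child of 44 (depth 6)
47: right child of 44 (depth 6)
22: right child of 21 (depth 6)
50: right child of 47 (depth 7)
7: left child of 11 (depth 6)
14: right child of 11 (depth 6)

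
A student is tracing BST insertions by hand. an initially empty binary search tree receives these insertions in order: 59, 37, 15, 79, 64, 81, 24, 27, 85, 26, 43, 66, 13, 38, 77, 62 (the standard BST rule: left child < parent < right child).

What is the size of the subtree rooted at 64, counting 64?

4

Insert 59: tree is empty, so 59 becomes the root.
Insert 37: 37 < 59 → go left. Place as left child of 59.
Insert 15: 15 < 59 → go left; 15 < 37 → go left. Place as left child of 37.
Insert 79: 79 > 59 → go right. Place as right child of 59.
Insert 64: 64 > 59 → go right; 64 < 79 → go left. Place as left child of 79.
Insert 81: 81 > 59 → go right; 81 > 79 → go right. Place as right child of 79.
Insert 24: 24 < 59 → go left; 24 < 37 → go left; 24 > 15 → go right. Place as right child of 15.
Insert 27: 27 < 59 → go left; 27 < 37 → go left; 27 > 15 → go right; 27 > 24 → go right. Place as right child of 24.
Insert 85: 85 > 59 → go right; 85 > 79 → go right; 85 > 81 → go right. Place as right child of 81.
Insert 26: 26 < 59 → go left; 26 < 37 → go left; 26 > 15 → go right; 26 > 24 → go right; 26 < 27 → go left. Place as left child of 27.
Insert 43: 43 < 59 → go left; 43 > 37 → go right. Place as right child of 37.
Insert 66: 66 > 59 → go right; 66 < 79 → go left; 66 > 64 → go right. Place as right child of 64.
Insert 13: 13 < 59 → go left; 13 < 37 → go left; 13 < 15 → go left. Place as left child of 15.
Insert 38: 38 < 59 → go left; 38 > 37 → go right; 38 < 43 → go left. Place as left child of 43.
Insert 77: 77 > 59 → go right; 77 < 79 → go left; 77 > 64 → go right; 77 > 66 → go right. Place as right child of 66.
Insert 62: 62 > 59 → go right; 62 < 79 → go left; 62 < 64 → go left. Place as left child of 64.

Subtree rooted at 64 contains: 64, 62, 66, 77 — 4 nodes.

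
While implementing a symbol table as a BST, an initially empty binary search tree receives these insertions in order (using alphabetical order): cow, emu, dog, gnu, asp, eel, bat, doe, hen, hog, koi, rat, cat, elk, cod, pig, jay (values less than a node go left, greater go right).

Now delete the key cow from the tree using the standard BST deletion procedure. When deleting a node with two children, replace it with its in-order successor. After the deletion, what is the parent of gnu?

cow: root
emu: right child of cow (depth 1)
dog: left child of emu (depth 2)
gnu: right child of emu (depth 2)
asp: left child of cow (depth 1)
eel: right child of dog (depth 3)
bat: right child of asp (depth 2)
doe: left child of dog (depth 3)
hen: right child of gnu (depth 3)
hog: right child of hen (depth 4)
koi: right child of hog (depth 5)
rat: right child of koi (depth 6)
cat: right child of bat (depth 3)
elk: right child of eel (depth 4)
cod: right child of cat (depth 4)
pig: left child of rat (depth 7)
jay: left child of koi (depth 6)

Delete cow (two children — replace with in-order successor).
After deletion, gnu's parent is emu.

emu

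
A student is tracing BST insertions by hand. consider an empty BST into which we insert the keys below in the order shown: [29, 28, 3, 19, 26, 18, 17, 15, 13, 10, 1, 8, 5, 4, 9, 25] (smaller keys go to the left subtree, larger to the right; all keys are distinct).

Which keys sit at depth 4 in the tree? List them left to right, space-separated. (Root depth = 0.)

18 26

Insert 29: tree is empty, so 29 becomes the root.
Insert 28: 28 < 29 → go left. Place as left child of 29.
Insert 3: 3 < 29 → go left; 3 < 28 → go left. Place as left child of 28.
Insert 19: 19 < 29 → go left; 19 < 28 → go left; 19 > 3 → go right. Place as right child of 3.
Insert 26: 26 < 29 → go left; 26 < 28 → go left; 26 > 3 → go right; 26 > 19 → go right. Place as right child of 19.
Insert 18: 18 < 29 → go left; 18 < 28 → go left; 18 > 3 → go right; 18 < 19 → go left. Place as left child of 19.
Insert 17: 17 < 29 → go left; 17 < 28 → go left; 17 > 3 → go right; 17 < 19 → go left; 17 < 18 → go left. Place as left child of 18.
Insert 15: 15 < 29 → go left; 15 < 28 → go left; 15 > 3 → go right; 15 < 19 → go left; 15 < 18 → go left; 15 < 17 → go left. Place as left child of 17.
Insert 13: 13 < 29 → go left; 13 < 28 → go left; 13 > 3 → go right; 13 < 19 → go left; 13 < 18 → go left; 13 < 17 → go left; 13 < 15 → go left. Place as left child of 15.
Insert 10: 10 < 29 → go left; 10 < 28 → go left; 10 > 3 → go right; 10 < 19 → go left; 10 < 18 → go left; 10 < 17 → go left; 10 < 15 → go left; 10 < 13 → go left. Place as left child of 13.
Insert 1: 1 < 29 → go left; 1 < 28 → go left; 1 < 3 → go left. Place as left child of 3.
Insert 8: 8 < 29 → go left; 8 < 28 → go left; 8 > 3 → go right; 8 < 19 → go left; 8 < 18 → go left; 8 < 17 → go left; 8 < 15 → go left; 8 < 13 → go left; 8 < 10 → go left. Place as left child of 10.
Insert 5: 5 < 29 → go left; 5 < 28 → go left; 5 > 3 → go right; 5 < 19 → go left; 5 < 18 → go left; 5 < 17 → go left; 5 < 15 → go left; 5 < 13 → go left; 5 < 10 → go left; 5 < 8 → go left. Place as left child of 8.
Insert 4: 4 < 29 → go left; 4 < 28 → go left; 4 > 3 → go right; 4 < 19 → go left; 4 < 18 → go left; 4 < 17 → go left; 4 < 15 → go left; 4 < 13 → go left; 4 < 10 → go left; 4 < 8 → go left; 4 < 5 → go left. Place as left child of 5.
Insert 9: 9 < 29 → go left; 9 < 28 → go left; 9 > 3 → go right; 9 < 19 → go left; 9 < 18 → go left; 9 < 17 → go left; 9 < 15 → go left; 9 < 13 → go left; 9 < 10 → go left; 9 > 8 → go right. Place as right child of 8.
Insert 25: 25 < 29 → go left; 25 < 28 → go left; 25 > 3 → go right; 25 > 19 → go right; 25 < 26 → go left. Place as left child of 26.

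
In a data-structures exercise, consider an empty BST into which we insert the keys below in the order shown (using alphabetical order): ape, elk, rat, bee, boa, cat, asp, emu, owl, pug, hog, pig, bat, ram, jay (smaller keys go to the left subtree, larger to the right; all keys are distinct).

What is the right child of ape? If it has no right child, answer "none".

elk

ape: root
elk: right child of ape (depth 1)
rat: right child of elk (depth 2)
bee: left child of elk (depth 2)
boa: right child of bee (depth 3)
cat: right child of boa (depth 4)
asp: left child of bee (depth 3)
emu: left child of rat (depth 3)
owl: right child of emu (depth 4)
pug: right child of owl (depth 5)
hog: left child of owl (depth 5)
pig: left child of pug (depth 6)
bat: right child of asp (depth 4)
ram: right child of pug (depth 6)
jay: right child of hog (depth 6)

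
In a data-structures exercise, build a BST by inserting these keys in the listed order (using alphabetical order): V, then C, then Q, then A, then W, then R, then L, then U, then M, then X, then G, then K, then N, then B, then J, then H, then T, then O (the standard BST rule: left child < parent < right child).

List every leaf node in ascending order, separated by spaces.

V: root
C: left child of V (depth 1)
Q: right child of C (depth 2)
A: left child of C (depth 2)
W: right child of V (depth 1)
R: right child of Q (depth 3)
L: left child of Q (depth 3)
U: right child of R (depth 4)
M: right child of L (depth 4)
X: right child of W (depth 2)
G: left child of L (depth 4)
K: right child of G (depth 5)
N: right child of M (depth 5)
B: right child of A (depth 3)
J: left child of K (depth 6)
H: left child of J (depth 7)
T: left child of U (depth 5)
O: right child of N (depth 6)

B H O T X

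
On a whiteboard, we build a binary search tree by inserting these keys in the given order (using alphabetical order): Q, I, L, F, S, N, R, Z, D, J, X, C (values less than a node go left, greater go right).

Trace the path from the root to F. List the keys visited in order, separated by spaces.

Q I F

Insert Q: tree is empty, so Q becomes the root.
Insert I: I < Q → go left. Place as left child of Q.
Insert L: L < Q → go left; L > I → go right. Place as right child of I.
Insert F: F < Q → go left; F < I → go left. Place as left child of I.
Insert S: S > Q → go right. Place as right child of Q.
Insert N: N < Q → go left; N > I → go right; N > L → go right. Place as right child of L.
Insert R: R > Q → go right; R < S → go left. Place as left child of S.
Insert Z: Z > Q → go right; Z > S → go right. Place as right child of S.
Insert D: D < Q → go left; D < I → go left; D < F → go left. Place as left child of F.
Insert J: J < Q → go left; J > I → go right; J < L → go left. Place as left child of L.
Insert X: X > Q → go right; X > S → go right; X < Z → go left. Place as left child of Z.
Insert C: C < Q → go left; C < I → go left; C < F → go left; C < D → go left. Place as left child of D.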